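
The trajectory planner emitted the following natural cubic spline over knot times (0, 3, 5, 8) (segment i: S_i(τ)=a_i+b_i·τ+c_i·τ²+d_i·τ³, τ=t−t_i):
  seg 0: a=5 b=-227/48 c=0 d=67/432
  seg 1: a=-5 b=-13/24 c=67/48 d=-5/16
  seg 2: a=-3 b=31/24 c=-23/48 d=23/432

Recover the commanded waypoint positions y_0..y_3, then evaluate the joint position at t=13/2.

y_0=5 y_1=-5 y_2=-3 y_3=-2
S(13/2) = -251/128

y_0 = S_0(0) = a_0 = 5
y_1 = S_1(0) = a_1 = -5
y_2 = S_2(0) = a_2 = -3
y_3 = S_2(3) = -2
t_q=13/2 is in segment 2 (τ=3/2); S_2(τ)=-251/128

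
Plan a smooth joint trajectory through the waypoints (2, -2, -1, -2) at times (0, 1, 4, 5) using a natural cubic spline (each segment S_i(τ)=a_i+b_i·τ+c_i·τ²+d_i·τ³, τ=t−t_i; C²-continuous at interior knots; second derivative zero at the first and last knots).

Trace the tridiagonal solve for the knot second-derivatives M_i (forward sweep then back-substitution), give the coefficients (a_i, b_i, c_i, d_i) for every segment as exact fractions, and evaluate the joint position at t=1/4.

Δ: Δ0=-4, Δ1=1/3, Δ2=-1
row 1: diag=8, rhs=26; c'=3/8, d'=13/4
row 2: denom=8−3·3/8=55/8; d'=(-8−3·13/4)/(55/8)=-142/55
back: M2=-142/55
back: M1=13/4−3/8·-142/55=232/55
M: M0=0, M1=232/55, M2=-142/55, M3=0
seg 0: a=2, c=M0/2=0, d=(M1−M0)/(6·1)=116/165, b=Δ0−h0·(2M0+M1)/6=-776/165
seg 1: a=-2, c=M1/2=116/55, d=(M2−M1)/(6·3)=-17/45, b=Δ1−h1·(2M1+M2)/6=-428/165
seg 2: a=-1, c=M2/2=-71/55, d=(M3−M2)/(6·1)=71/165, b=Δ2−h2·(2M2+M3)/6=-23/165
t_q=1/4 → seg 0, τ=1/4; S=2+-776/165·τ+0·τ²+116/165·τ³=147/176

  seg 0: a=2 b=-776/165 c=0 d=116/165
  seg 1: a=-2 b=-428/165 c=116/55 d=-17/45
  seg 2: a=-1 b=-23/165 c=-71/55 d=71/165
S(1/4) = 147/176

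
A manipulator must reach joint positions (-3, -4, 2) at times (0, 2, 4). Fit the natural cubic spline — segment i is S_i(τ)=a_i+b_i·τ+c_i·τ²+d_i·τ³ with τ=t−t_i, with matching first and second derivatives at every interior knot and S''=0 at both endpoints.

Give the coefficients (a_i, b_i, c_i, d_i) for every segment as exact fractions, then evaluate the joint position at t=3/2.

  seg 0: a=-3 b=-11/8 c=0 d=7/32
  seg 1: a=-4 b=5/4 c=21/16 d=-7/32
S(3/2) = -1107/256

Δ: Δ0=-1/2, Δ1=3
row 1: diag=8, rhs=21; c'=1/4, d'=21/8
back: M1=21/8
M: M0=0, M1=21/8, M2=0
seg 0: a=-3, c=M0/2=0, d=(M1−M0)/(6·2)=7/32, b=Δ0−h0·(2M0+M1)/6=-11/8
seg 1: a=-4, c=M1/2=21/16, d=(M2−M1)/(6·2)=-7/32, b=Δ1−h1·(2M1+M2)/6=5/4
t_q=3/2 → seg 0, τ=3/2; S=-3+-11/8·τ+0·τ²+7/32·τ³=-1107/256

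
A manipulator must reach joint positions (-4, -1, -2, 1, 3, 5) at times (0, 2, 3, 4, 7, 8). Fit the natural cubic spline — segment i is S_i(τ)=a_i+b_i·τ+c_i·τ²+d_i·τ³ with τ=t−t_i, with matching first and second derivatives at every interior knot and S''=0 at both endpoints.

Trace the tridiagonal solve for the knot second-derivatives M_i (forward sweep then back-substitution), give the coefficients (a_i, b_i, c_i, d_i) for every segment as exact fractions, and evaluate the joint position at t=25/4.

  seg 0: a=-4 b=20225/7302 c=0 d=-1159/3651
  seg 1: a=-1 b=-7591/7302 c=-2318/1217 d=14197/7302
  seg 2: a=-2 b=3592/3651 c=9561/2434 d=-13961/7302
  seg 3: a=1 b=22667/7302 c=-2200/1217 d=7267/21906
  seg 4: a=3 b=4435/3651 c=2867/2434 d=-2867/7302
S(25/4) = 406819/155776

Δ: Δ0=3/2, Δ1=-1, Δ2=3, Δ3=2/3, Δ4=2
row 1: diag=6, rhs=-15; c'=1/6, d'=-5/2
row 2: denom=4−1·1/6=23/6; d'=(24−1·-5/2)/(23/6)=159/23
row 3: denom=8−1·6/23=178/23; d'=(-14−1·159/23)/(178/23)=-481/178
row 4: denom=8−3·69/178=1217/178; d'=(8−3·-481/178)/(1217/178)=2867/1217
back: M4=2867/1217
back: M3=-481/178−69/178·2867/1217=-4400/1217
back: M2=159/23−6/23·-4400/1217=9561/1217
back: M1=-5/2−1/6·9561/1217=-4636/1217
M: M0=0, M1=-4636/1217, M2=9561/1217, M3=-4400/1217, M4=2867/1217, M5=0
seg 0: a=-4, c=M0/2=0, d=(M1−M0)/(6·2)=-1159/3651, b=Δ0−h0·(2M0+M1)/6=20225/7302
seg 1: a=-1, c=M1/2=-2318/1217, d=(M2−M1)/(6·1)=14197/7302, b=Δ1−h1·(2M1+M2)/6=-7591/7302
seg 2: a=-2, c=M2/2=9561/2434, d=(M3−M2)/(6·1)=-13961/7302, b=Δ2−h2·(2M2+M3)/6=3592/3651
seg 3: a=1, c=M3/2=-2200/1217, d=(M4−M3)/(6·3)=7267/21906, b=Δ3−h3·(2M3+M4)/6=22667/7302
seg 4: a=3, c=M4/2=2867/2434, d=(M5−M4)/(6·1)=-2867/7302, b=Δ4−h4·(2M4+M5)/6=4435/3651
t_q=25/4 → seg 3, τ=9/4; S=1+22667/7302·τ+-2200/1217·τ²+7267/21906·τ³=406819/155776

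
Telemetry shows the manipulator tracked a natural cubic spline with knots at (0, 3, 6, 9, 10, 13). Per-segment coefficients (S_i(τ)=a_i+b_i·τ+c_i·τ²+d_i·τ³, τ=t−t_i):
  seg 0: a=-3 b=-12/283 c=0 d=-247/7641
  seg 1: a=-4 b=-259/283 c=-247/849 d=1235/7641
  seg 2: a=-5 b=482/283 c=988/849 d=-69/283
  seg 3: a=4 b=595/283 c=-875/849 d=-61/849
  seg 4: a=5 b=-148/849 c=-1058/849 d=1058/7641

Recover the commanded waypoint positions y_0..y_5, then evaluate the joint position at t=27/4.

y_0=-3 y_1=-4 y_2=-5 y_3=4 y_4=5 y_5=-3
S(27/4) = -57431/18112

y_0 = S_0(0) = a_0 = -3
y_1 = S_1(0) = a_1 = -4
y_2 = S_2(0) = a_2 = -5
y_3 = S_3(0) = a_3 = 4
y_4 = S_4(0) = a_4 = 5
y_5 = S_4(3) = -3
t_q=27/4 is in segment 2 (τ=3/4); S_2(τ)=-57431/18112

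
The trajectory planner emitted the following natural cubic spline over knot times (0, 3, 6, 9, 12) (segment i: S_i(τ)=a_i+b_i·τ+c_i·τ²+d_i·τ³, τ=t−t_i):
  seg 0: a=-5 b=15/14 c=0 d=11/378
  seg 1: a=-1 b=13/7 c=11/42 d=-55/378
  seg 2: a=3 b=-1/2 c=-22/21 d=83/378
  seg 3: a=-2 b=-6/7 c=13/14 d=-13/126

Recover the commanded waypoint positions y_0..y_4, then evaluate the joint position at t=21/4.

y_0=-5 y_1=-1 y_2=3 y_3=-2 y_4=1
S(21/4) = 2551/896

y_0 = S_0(0) = a_0 = -5
y_1 = S_1(0) = a_1 = -1
y_2 = S_2(0) = a_2 = 3
y_3 = S_3(0) = a_3 = -2
y_4 = S_3(3) = 1
t_q=21/4 is in segment 1 (τ=9/4); S_1(τ)=2551/896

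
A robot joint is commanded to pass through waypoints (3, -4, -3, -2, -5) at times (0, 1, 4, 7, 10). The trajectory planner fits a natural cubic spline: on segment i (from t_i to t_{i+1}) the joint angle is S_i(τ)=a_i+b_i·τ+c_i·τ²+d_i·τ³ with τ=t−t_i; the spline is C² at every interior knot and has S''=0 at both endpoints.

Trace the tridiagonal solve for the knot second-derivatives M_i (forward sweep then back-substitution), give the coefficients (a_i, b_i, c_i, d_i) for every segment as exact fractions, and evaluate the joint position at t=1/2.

  seg 0: a=3 b=-1297/162 c=0 d=163/162
  seg 1: a=-4 b=-404/81 c=163/54 d=-605/1458
  seg 2: a=-3 b=311/162 c=-58/81 d=91/1458
  seg 3: a=-2 b=-56/81 c=-25/162 d=25/1458
S(1/2) = -379/432

Δ: Δ0=-7, Δ1=1/3, Δ2=1/3, Δ3=-1
row 1: diag=8, rhs=44; c'=3/8, d'=11/2
row 2: denom=12−3·3/8=87/8; d'=(0−3·11/2)/(87/8)=-44/29
row 3: denom=12−3·8/29=324/29; d'=(-8−3·-44/29)/(324/29)=-25/81
back: M3=-25/81
back: M2=-44/29−8/29·-25/81=-116/81
back: M1=11/2−3/8·-116/81=163/27
M: M0=0, M1=163/27, M2=-116/81, M3=-25/81, M4=0
seg 0: a=3, c=M0/2=0, d=(M1−M0)/(6·1)=163/162, b=Δ0−h0·(2M0+M1)/6=-1297/162
seg 1: a=-4, c=M1/2=163/54, d=(M2−M1)/(6·3)=-605/1458, b=Δ1−h1·(2M1+M2)/6=-404/81
seg 2: a=-3, c=M2/2=-58/81, d=(M3−M2)/(6·3)=91/1458, b=Δ2−h2·(2M2+M3)/6=311/162
seg 3: a=-2, c=M3/2=-25/162, d=(M4−M3)/(6·3)=25/1458, b=Δ3−h3·(2M3+M4)/6=-56/81
t_q=1/2 → seg 0, τ=1/2; S=3+-1297/162·τ+0·τ²+163/162·τ³=-379/432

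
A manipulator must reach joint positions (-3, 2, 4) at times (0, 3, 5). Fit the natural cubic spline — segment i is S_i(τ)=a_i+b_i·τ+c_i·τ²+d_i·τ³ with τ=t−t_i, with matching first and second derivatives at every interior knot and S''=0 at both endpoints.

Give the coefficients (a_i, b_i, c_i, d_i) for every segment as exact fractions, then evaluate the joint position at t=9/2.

Δ: Δ0=5/3, Δ1=1
row 1: diag=10, rhs=-4; c'=1/5, d'=-2/5
back: M1=-2/5
M: M0=0, M1=-2/5, M2=0
seg 0: a=-3, c=M0/2=0, d=(M1−M0)/(6·3)=-1/45, b=Δ0−h0·(2M0+M1)/6=28/15
seg 1: a=2, c=M1/2=-1/5, d=(M2−M1)/(6·2)=1/30, b=Δ1−h1·(2M1+M2)/6=19/15
t_q=9/2 → seg 1, τ=3/2; S=2+19/15·τ+-1/5·τ²+1/30·τ³=57/16

  seg 0: a=-3 b=28/15 c=0 d=-1/45
  seg 1: a=2 b=19/15 c=-1/5 d=1/30
S(9/2) = 57/16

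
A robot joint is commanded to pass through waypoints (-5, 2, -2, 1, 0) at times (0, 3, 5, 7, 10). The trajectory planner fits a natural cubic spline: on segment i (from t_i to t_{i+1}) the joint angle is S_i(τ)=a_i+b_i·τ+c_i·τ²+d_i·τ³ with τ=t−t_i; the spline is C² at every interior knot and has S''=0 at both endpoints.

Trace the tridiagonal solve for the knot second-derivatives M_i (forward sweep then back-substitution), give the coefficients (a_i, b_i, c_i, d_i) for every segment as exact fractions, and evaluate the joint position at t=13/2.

Δ: Δ0=7/3, Δ1=-2, Δ2=3/2, Δ3=-1/3
row 1: diag=10, rhs=-26; c'=1/5, d'=-13/5
row 2: denom=8−2·1/5=38/5; d'=(21−2·-13/5)/(38/5)=131/38
row 3: denom=10−2·5/19=180/19; d'=(-11−2·131/38)/(180/19)=-17/9
back: M3=-17/9
back: M2=131/38−5/19·-17/9=71/18
back: M1=-13/5−1/5·71/18=-61/18
M: M0=0, M1=-61/18, M2=71/18, M3=-17/9, M4=0
seg 0: a=-5, c=M0/2=0, d=(M1−M0)/(6·3)=-61/324, b=Δ0−h0·(2M0+M1)/6=145/36
seg 1: a=2, c=M1/2=-61/36, d=(M2−M1)/(6·2)=11/18, b=Δ1−h1·(2M1+M2)/6=-19/18
seg 2: a=-2, c=M2/2=71/36, d=(M3−M2)/(6·2)=-35/72, b=Δ2−h2·(2M2+M3)/6=-1/2
seg 3: a=1, c=M3/2=-17/18, d=(M4−M3)/(6·3)=17/162, b=Δ3−h3·(2M3+M4)/6=14/9
t_q=13/2 → seg 2, τ=3/2; S=-2+-1/2·τ+71/36·τ²+-35/72·τ³=3/64

  seg 0: a=-5 b=145/36 c=0 d=-61/324
  seg 1: a=2 b=-19/18 c=-61/36 d=11/18
  seg 2: a=-2 b=-1/2 c=71/36 d=-35/72
  seg 3: a=1 b=14/9 c=-17/18 d=17/162
S(13/2) = 3/64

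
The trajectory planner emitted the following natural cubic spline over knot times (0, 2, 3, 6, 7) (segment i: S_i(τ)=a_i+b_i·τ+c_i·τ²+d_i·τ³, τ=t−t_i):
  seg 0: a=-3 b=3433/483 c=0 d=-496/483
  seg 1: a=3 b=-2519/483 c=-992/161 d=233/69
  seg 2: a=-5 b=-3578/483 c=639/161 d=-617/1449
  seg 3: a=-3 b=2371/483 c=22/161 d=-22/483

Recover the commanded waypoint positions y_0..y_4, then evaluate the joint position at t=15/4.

y_0=-3 y_1=3 y_2=-5 y_3=-3 y_4=2
S(15/4) = -87615/10304

y_0 = S_0(0) = a_0 = -3
y_1 = S_1(0) = a_1 = 3
y_2 = S_2(0) = a_2 = -5
y_3 = S_3(0) = a_3 = -3
y_4 = S_3(1) = 2
t_q=15/4 is in segment 2 (τ=3/4); S_2(τ)=-87615/10304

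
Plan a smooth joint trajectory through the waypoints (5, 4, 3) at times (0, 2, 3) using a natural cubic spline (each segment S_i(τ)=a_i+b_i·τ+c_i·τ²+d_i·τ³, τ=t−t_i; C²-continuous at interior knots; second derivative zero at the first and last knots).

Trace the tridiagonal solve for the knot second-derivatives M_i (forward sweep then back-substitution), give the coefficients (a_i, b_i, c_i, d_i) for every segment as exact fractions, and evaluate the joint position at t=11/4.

  seg 0: a=5 b=-1/3 c=0 d=-1/24
  seg 1: a=4 b=-5/6 c=-1/4 d=1/12
S(11/4) = 837/256

Δ: Δ0=-1/2, Δ1=-1
row 1: diag=6, rhs=-3; c'=1/6, d'=-1/2
back: M1=-1/2
M: M0=0, M1=-1/2, M2=0
seg 0: a=5, c=M0/2=0, d=(M1−M0)/(6·2)=-1/24, b=Δ0−h0·(2M0+M1)/6=-1/3
seg 1: a=4, c=M1/2=-1/4, d=(M2−M1)/(6·1)=1/12, b=Δ1−h1·(2M1+M2)/6=-5/6
t_q=11/4 → seg 1, τ=3/4; S=4+-5/6·τ+-1/4·τ²+1/12·τ³=837/256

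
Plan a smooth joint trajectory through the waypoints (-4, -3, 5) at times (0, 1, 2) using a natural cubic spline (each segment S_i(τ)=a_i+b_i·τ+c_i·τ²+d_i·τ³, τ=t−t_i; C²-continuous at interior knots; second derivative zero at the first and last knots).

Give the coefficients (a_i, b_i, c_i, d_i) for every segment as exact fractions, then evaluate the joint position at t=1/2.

Δ: Δ0=1, Δ1=8
row 1: diag=4, rhs=42; c'=1/4, d'=21/2
back: M1=21/2
M: M0=0, M1=21/2, M2=0
seg 0: a=-4, c=M0/2=0, d=(M1−M0)/(6·1)=7/4, b=Δ0−h0·(2M0+M1)/6=-3/4
seg 1: a=-3, c=M1/2=21/4, d=(M2−M1)/(6·1)=-7/4, b=Δ1−h1·(2M1+M2)/6=9/2
t_q=1/2 → seg 0, τ=1/2; S=-4+-3/4·τ+0·τ²+7/4·τ³=-133/32

  seg 0: a=-4 b=-3/4 c=0 d=7/4
  seg 1: a=-3 b=9/2 c=21/4 d=-7/4
S(1/2) = -133/32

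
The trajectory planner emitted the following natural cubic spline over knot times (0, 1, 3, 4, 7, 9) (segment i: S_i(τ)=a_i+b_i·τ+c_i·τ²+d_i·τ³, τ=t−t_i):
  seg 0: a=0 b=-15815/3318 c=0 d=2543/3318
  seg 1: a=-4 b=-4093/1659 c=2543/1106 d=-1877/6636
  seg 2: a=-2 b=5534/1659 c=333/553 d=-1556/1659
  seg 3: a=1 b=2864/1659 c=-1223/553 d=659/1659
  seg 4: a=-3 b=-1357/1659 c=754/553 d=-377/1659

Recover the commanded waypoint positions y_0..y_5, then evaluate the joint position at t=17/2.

y_0=0 y_1=-4 y_2=-2 y_3=1 y_4=-3 y_5=-1
S(17/2) = -8521/4424

y_0 = S_0(0) = a_0 = 0
y_1 = S_1(0) = a_1 = -4
y_2 = S_2(0) = a_2 = -2
y_3 = S_3(0) = a_3 = 1
y_4 = S_4(0) = a_4 = -3
y_5 = S_4(2) = -1
t_q=17/2 is in segment 4 (τ=3/2); S_4(τ)=-8521/4424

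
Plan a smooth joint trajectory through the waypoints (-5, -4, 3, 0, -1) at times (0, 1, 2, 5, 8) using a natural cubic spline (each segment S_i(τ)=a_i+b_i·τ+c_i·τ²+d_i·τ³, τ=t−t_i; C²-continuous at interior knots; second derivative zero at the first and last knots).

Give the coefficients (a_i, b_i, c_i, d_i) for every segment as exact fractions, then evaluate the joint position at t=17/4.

  seg 0: a=-5 b=-71/84 c=0 d=155/84
  seg 1: a=-4 b=197/42 c=155/28 d=-271/84
  seg 2: a=3 b=73/12 c=-29/7 d=449/756
  seg 3: a=0 b=-115/42 c=101/84 d=-101/756
S(17/4) = 4443/1792

Δ: Δ0=1, Δ1=7, Δ2=-1, Δ3=-1/3
row 1: diag=4, rhs=36; c'=1/4, d'=9
row 2: denom=8−1·1/4=31/4; d'=(-48−1·9)/(31/4)=-228/31
row 3: denom=12−3·12/31=336/31; d'=(4−3·-228/31)/(336/31)=101/42
back: M3=101/42
back: M2=-228/31−12/31·101/42=-58/7
back: M1=9−1/4·-58/7=155/14
M: M0=0, M1=155/14, M2=-58/7, M3=101/42, M4=0
seg 0: a=-5, c=M0/2=0, d=(M1−M0)/(6·1)=155/84, b=Δ0−h0·(2M0+M1)/6=-71/84
seg 1: a=-4, c=M1/2=155/28, d=(M2−M1)/(6·1)=-271/84, b=Δ1−h1·(2M1+M2)/6=197/42
seg 2: a=3, c=M2/2=-29/7, d=(M3−M2)/(6·3)=449/756, b=Δ2−h2·(2M2+M3)/6=73/12
seg 3: a=0, c=M3/2=101/84, d=(M4−M3)/(6·3)=-101/756, b=Δ3−h3·(2M3+M4)/6=-115/42
t_q=17/4 → seg 2, τ=9/4; S=3+73/12·τ+-29/7·τ²+449/756·τ³=4443/1792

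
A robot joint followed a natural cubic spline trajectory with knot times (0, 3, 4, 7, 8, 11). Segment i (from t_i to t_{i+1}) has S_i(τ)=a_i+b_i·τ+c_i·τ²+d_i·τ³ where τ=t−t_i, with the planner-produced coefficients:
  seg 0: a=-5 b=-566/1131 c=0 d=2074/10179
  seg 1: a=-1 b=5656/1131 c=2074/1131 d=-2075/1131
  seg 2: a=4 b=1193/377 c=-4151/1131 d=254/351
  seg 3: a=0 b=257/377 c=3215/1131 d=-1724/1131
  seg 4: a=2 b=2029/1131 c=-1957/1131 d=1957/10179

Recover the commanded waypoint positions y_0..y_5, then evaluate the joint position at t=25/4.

y_0=-5 y_1=-1 y_2=4 y_3=0 y_4=2 y_5=-3
S(25/4) = 9439/12064

y_0 = S_0(0) = a_0 = -5
y_1 = S_1(0) = a_1 = -1
y_2 = S_2(0) = a_2 = 4
y_3 = S_3(0) = a_3 = 0
y_4 = S_4(0) = a_4 = 2
y_5 = S_4(3) = -3
t_q=25/4 is in segment 2 (τ=9/4); S_2(τ)=9439/12064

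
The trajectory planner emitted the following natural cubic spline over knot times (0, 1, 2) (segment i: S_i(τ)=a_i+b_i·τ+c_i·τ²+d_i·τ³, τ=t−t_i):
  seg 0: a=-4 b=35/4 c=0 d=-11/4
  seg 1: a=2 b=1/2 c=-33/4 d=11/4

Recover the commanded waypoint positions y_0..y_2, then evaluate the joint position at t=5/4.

y_0=-4 y_1=2 y_2=-3
S(5/4) = 423/256

y_0 = S_0(0) = a_0 = -4
y_1 = S_1(0) = a_1 = 2
y_2 = S_1(1) = -3
t_q=5/4 is in segment 1 (τ=1/4); S_1(τ)=423/256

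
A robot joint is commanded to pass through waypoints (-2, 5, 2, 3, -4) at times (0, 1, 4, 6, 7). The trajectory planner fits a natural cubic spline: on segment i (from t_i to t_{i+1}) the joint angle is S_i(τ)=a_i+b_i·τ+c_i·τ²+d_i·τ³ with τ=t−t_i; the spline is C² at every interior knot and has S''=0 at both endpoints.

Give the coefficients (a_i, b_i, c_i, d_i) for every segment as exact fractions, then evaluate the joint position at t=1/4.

Δ: Δ0=7, Δ1=-1, Δ2=1/2, Δ3=-7
row 1: diag=8, rhs=-48; c'=3/8, d'=-6
row 2: denom=10−3·3/8=71/8; d'=(9−3·-6)/(71/8)=216/71
row 3: denom=6−2·16/71=394/71; d'=(-45−2·216/71)/(394/71)=-3627/394
back: M3=-3627/394
back: M2=216/71−16/71·-3627/394=1008/197
back: M1=-6−3/8·1008/197=-1560/197
M: M0=0, M1=-1560/197, M2=1008/197, M3=-3627/394, M4=0
seg 0: a=-2, c=M0/2=0, d=(M1−M0)/(6·1)=-260/197, b=Δ0−h0·(2M0+M1)/6=1639/197
seg 1: a=5, c=M1/2=-780/197, d=(M2−M1)/(6·3)=428/591, b=Δ1−h1·(2M1+M2)/6=859/197
seg 2: a=2, c=M2/2=504/197, d=(M3−M2)/(6·2)=-1881/1576, b=Δ2−h2·(2M2+M3)/6=31/197
seg 3: a=3, c=M3/2=-3627/788, d=(M4−M3)/(6·1)=1209/788, b=Δ3−h3·(2M3+M4)/6=-1549/394
t_q=1/4 → seg 0, τ=1/4; S=-2+1639/197·τ+0·τ²+-260/197·τ³=187/3152

  seg 0: a=-2 b=1639/197 c=0 d=-260/197
  seg 1: a=5 b=859/197 c=-780/197 d=428/591
  seg 2: a=2 b=31/197 c=504/197 d=-1881/1576
  seg 3: a=3 b=-1549/394 c=-3627/788 d=1209/788
S(1/4) = 187/3152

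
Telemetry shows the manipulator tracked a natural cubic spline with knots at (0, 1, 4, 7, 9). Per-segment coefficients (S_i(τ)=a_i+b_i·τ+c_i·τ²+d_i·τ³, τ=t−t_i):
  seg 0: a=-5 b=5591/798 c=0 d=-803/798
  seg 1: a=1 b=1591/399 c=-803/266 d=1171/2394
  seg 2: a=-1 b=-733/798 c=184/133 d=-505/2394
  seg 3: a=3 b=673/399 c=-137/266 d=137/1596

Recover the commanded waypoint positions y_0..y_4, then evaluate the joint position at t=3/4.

y_0 = S_0(0) = a_0 = -5
y_1 = S_1(0) = a_1 = 1
y_2 = S_2(0) = a_2 = -1
y_3 = S_3(0) = a_3 = 3
y_4 = S_3(2) = 5
t_q=3/4 is in segment 0 (τ=3/4); S_0(τ)=-413/2432

y_0=-5 y_1=1 y_2=-1 y_3=3 y_4=5
S(3/4) = -413/2432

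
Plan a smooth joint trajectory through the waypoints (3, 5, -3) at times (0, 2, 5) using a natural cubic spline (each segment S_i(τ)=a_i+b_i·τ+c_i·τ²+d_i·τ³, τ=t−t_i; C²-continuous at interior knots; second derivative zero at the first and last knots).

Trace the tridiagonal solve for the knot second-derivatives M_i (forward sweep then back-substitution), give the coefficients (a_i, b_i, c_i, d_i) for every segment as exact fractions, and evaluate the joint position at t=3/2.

  seg 0: a=3 b=26/15 c=0 d=-11/60
  seg 1: a=5 b=-7/15 c=-11/10 d=11/90
S(3/2) = 797/160

Δ: Δ0=1, Δ1=-8/3
row 1: diag=10, rhs=-22; c'=3/10, d'=-11/5
back: M1=-11/5
M: M0=0, M1=-11/5, M2=0
seg 0: a=3, c=M0/2=0, d=(M1−M0)/(6·2)=-11/60, b=Δ0−h0·(2M0+M1)/6=26/15
seg 1: a=5, c=M1/2=-11/10, d=(M2−M1)/(6·3)=11/90, b=Δ1−h1·(2M1+M2)/6=-7/15
t_q=3/2 → seg 0, τ=3/2; S=3+26/15·τ+0·τ²+-11/60·τ³=797/160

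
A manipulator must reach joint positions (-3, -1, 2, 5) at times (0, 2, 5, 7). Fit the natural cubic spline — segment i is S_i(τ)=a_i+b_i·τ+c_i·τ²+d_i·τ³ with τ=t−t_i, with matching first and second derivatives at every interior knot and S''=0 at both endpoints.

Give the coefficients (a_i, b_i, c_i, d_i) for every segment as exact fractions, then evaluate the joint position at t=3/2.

  seg 0: a=-3 b=94/91 c=0 d=-3/364
  seg 1: a=-1 b=85/91 c=-9/182 d=1/42
  seg 2: a=2 b=233/182 c=15/91 d=-5/182
S(3/2) = -615/416

Δ: Δ0=1, Δ1=1, Δ2=3/2
row 1: diag=10, rhs=0; c'=3/10, d'=0
row 2: denom=10−3·3/10=91/10; d'=(3−3·0)/(91/10)=30/91
back: M2=30/91
back: M1=0−3/10·30/91=-9/91
M: M0=0, M1=-9/91, M2=30/91, M3=0
seg 0: a=-3, c=M0/2=0, d=(M1−M0)/(6·2)=-3/364, b=Δ0−h0·(2M0+M1)/6=94/91
seg 1: a=-1, c=M1/2=-9/182, d=(M2−M1)/(6·3)=1/42, b=Δ1−h1·(2M1+M2)/6=85/91
seg 2: a=2, c=M2/2=15/91, d=(M3−M2)/(6·2)=-5/182, b=Δ2−h2·(2M2+M3)/6=233/182
t_q=3/2 → seg 0, τ=3/2; S=-3+94/91·τ+0·τ²+-3/364·τ³=-615/416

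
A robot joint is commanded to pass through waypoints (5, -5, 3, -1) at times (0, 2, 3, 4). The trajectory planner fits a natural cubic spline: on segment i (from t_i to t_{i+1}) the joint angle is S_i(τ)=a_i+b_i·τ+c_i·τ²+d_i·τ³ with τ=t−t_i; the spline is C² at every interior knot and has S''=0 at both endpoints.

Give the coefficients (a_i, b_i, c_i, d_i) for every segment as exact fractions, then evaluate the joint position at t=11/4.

Δ: Δ0=-5, Δ1=8, Δ2=-4
row 1: diag=6, rhs=78; c'=1/6, d'=13
row 2: denom=4−1·1/6=23/6; d'=(-72−1·13)/(23/6)=-510/23
back: M2=-510/23
back: M1=13−1/6·-510/23=384/23
M: M0=0, M1=384/23, M2=-510/23, M3=0
seg 0: a=5, c=M0/2=0, d=(M1−M0)/(6·2)=32/23, b=Δ0−h0·(2M0+M1)/6=-243/23
seg 1: a=-5, c=M1/2=192/23, d=(M2−M1)/(6·1)=-149/23, b=Δ1−h1·(2M1+M2)/6=141/23
seg 2: a=3, c=M2/2=-255/23, d=(M3−M2)/(6·1)=85/23, b=Δ2−h2·(2M2+M3)/6=78/23
t_q=11/4 → seg 1, τ=3/4; S=-5+141/23·τ+192/23·τ²+-149/23·τ³=2297/1472

  seg 0: a=5 b=-243/23 c=0 d=32/23
  seg 1: a=-5 b=141/23 c=192/23 d=-149/23
  seg 2: a=3 b=78/23 c=-255/23 d=85/23
S(11/4) = 2297/1472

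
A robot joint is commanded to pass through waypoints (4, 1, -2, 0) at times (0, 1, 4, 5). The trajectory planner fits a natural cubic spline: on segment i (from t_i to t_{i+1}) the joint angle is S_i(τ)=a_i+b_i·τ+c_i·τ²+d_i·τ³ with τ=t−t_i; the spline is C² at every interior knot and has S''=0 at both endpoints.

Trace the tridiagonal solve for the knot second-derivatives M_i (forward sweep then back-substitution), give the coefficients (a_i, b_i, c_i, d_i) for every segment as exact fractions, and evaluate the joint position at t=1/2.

Δ: Δ0=-3, Δ1=-1, Δ2=2
row 1: diag=8, rhs=12; c'=3/8, d'=3/2
row 2: denom=8−3·3/8=55/8; d'=(18−3·3/2)/(55/8)=108/55
back: M2=108/55
back: M1=3/2−3/8·108/55=42/55
M: M0=0, M1=42/55, M2=108/55, M3=0
seg 0: a=4, c=M0/2=0, d=(M1−M0)/(6·1)=7/55, b=Δ0−h0·(2M0+M1)/6=-172/55
seg 1: a=1, c=M1/2=21/55, d=(M2−M1)/(6·3)=1/15, b=Δ1−h1·(2M1+M2)/6=-151/55
seg 2: a=-2, c=M2/2=54/55, d=(M3−M2)/(6·1)=-18/55, b=Δ2−h2·(2M2+M3)/6=74/55
t_q=1/2 → seg 0, τ=1/2; S=4+-172/55·τ+0·τ²+7/55·τ³=1079/440

  seg 0: a=4 b=-172/55 c=0 d=7/55
  seg 1: a=1 b=-151/55 c=21/55 d=1/15
  seg 2: a=-2 b=74/55 c=54/55 d=-18/55
S(1/2) = 1079/440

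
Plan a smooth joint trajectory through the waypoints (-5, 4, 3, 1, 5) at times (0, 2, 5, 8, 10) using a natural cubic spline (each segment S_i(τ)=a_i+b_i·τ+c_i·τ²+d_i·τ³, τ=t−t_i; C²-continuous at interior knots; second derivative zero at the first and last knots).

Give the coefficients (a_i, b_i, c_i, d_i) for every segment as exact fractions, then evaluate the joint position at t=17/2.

Δ: Δ0=9/2, Δ1=-1/3, Δ2=-2/3, Δ3=2
row 1: diag=10, rhs=-29; c'=3/10, d'=-29/10
row 2: denom=12−3·3/10=111/10; d'=(-2−3·-29/10)/(111/10)=67/111
row 3: denom=10−3·10/37=340/37; d'=(16−3·67/111)/(340/37)=105/68
back: M3=105/68
back: M2=67/111−10/37·105/68=19/102
back: M1=-29/10−3/10·19/102=-201/68
M: M0=0, M1=-201/68, M2=19/102, M3=105/68, M4=0
seg 0: a=-5, c=M0/2=0, d=(M1−M0)/(6·2)=-67/272, b=Δ0−h0·(2M0+M1)/6=373/68
seg 1: a=4, c=M1/2=-201/136, d=(M2−M1)/(6·3)=641/3672, b=Δ1−h1·(2M1+M2)/6=43/17
seg 2: a=3, c=M2/2=19/204, d=(M3−M2)/(6·3)=277/3672, b=Δ2−h2·(2M2+M3)/6=-13/8
seg 3: a=1, c=M3/2=105/136, d=(M4−M3)/(6·2)=-35/272, b=Δ3−h3·(2M3+M4)/6=33/34
t_q=17/2 → seg 3, τ=1/2; S=1+33/34·τ+105/136·τ²+-35/272·τ³=3617/2176

  seg 0: a=-5 b=373/68 c=0 d=-67/272
  seg 1: a=4 b=43/17 c=-201/136 d=641/3672
  seg 2: a=3 b=-13/8 c=19/204 d=277/3672
  seg 3: a=1 b=33/34 c=105/136 d=-35/272
S(17/2) = 3617/2176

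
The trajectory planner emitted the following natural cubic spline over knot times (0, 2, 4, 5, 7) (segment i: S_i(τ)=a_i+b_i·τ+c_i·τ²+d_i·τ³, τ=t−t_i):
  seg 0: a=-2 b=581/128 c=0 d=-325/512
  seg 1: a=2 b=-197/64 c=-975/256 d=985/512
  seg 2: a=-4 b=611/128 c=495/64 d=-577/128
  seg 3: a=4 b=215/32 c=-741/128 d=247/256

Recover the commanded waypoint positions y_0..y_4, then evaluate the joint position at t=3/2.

y_0=-2 y_1=2 y_2=-4 y_3=4 y_4=2
S(3/2) = 10921/4096

y_0 = S_0(0) = a_0 = -2
y_1 = S_1(0) = a_1 = 2
y_2 = S_2(0) = a_2 = -4
y_3 = S_3(0) = a_3 = 4
y_4 = S_3(2) = 2
t_q=3/2 is in segment 0 (τ=3/2); S_0(τ)=10921/4096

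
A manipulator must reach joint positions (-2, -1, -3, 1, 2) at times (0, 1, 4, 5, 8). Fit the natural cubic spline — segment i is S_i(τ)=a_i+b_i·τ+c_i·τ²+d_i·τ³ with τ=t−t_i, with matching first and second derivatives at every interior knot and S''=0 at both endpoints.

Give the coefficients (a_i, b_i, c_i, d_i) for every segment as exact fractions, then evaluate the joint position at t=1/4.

Δ: Δ0=1, Δ1=-2/3, Δ2=4, Δ3=1/3
row 1: diag=8, rhs=-10; c'=3/8, d'=-5/4
row 2: denom=8−3·3/8=55/8; d'=(28−3·-5/4)/(55/8)=254/55
row 3: denom=8−1·8/55=432/55; d'=(-22−1·254/55)/(432/55)=-61/18
back: M3=-61/18
back: M2=254/55−8/55·-61/18=46/9
back: M1=-5/4−3/8·46/9=-19/6
M: M0=0, M1=-19/6, M2=46/9, M3=-61/18, M4=0
seg 0: a=-2, c=M0/2=0, d=(M1−M0)/(6·1)=-19/36, b=Δ0−h0·(2M0+M1)/6=55/36
seg 1: a=-1, c=M1/2=-19/12, d=(M2−M1)/(6·3)=149/324, b=Δ1−h1·(2M1+M2)/6=-1/18
seg 2: a=-3, c=M2/2=23/9, d=(M3−M2)/(6·1)=-17/12, b=Δ2−h2·(2M2+M3)/6=103/36
seg 3: a=1, c=M3/2=-61/36, d=(M4−M3)/(6·3)=61/324, b=Δ3−h3·(2M3+M4)/6=67/18
t_q=1/4 → seg 0, τ=1/4; S=-2+55/36·τ+0·τ²+-19/36·τ³=-1249/768

  seg 0: a=-2 b=55/36 c=0 d=-19/36
  seg 1: a=-1 b=-1/18 c=-19/12 d=149/324
  seg 2: a=-3 b=103/36 c=23/9 d=-17/12
  seg 3: a=1 b=67/18 c=-61/36 d=61/324
S(1/4) = -1249/768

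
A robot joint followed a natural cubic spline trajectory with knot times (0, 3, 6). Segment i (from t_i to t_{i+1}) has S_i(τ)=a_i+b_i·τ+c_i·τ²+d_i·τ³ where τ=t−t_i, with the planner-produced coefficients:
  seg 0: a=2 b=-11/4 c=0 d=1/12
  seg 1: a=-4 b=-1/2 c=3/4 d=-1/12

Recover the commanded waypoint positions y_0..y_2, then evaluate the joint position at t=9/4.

y_0 = S_0(0) = a_0 = 2
y_1 = S_1(0) = a_1 = -4
y_2 = S_1(3) = -1
t_q=9/4 is in segment 0 (τ=9/4); S_0(τ)=-829/256

y_0=2 y_1=-4 y_2=-1
S(9/4) = -829/256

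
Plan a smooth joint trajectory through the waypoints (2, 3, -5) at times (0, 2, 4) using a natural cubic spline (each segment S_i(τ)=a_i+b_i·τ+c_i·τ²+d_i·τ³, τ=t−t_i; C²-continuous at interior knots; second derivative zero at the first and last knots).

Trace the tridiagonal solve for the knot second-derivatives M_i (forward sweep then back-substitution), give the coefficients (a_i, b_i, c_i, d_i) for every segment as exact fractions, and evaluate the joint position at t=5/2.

Δ: Δ0=1/2, Δ1=-4
row 1: diag=8, rhs=-27; c'=1/4, d'=-27/8
back: M1=-27/8
M: M0=0, M1=-27/8, M2=0
seg 0: a=2, c=M0/2=0, d=(M1−M0)/(6·2)=-9/32, b=Δ0−h0·(2M0+M1)/6=13/8
seg 1: a=3, c=M1/2=-27/16, d=(M2−M1)/(6·2)=9/32, b=Δ1−h1·(2M1+M2)/6=-7/4
t_q=5/2 → seg 1, τ=1/2; S=3+-7/4·τ+-27/16·τ²+9/32·τ³=445/256

  seg 0: a=2 b=13/8 c=0 d=-9/32
  seg 1: a=3 b=-7/4 c=-27/16 d=9/32
S(5/2) = 445/256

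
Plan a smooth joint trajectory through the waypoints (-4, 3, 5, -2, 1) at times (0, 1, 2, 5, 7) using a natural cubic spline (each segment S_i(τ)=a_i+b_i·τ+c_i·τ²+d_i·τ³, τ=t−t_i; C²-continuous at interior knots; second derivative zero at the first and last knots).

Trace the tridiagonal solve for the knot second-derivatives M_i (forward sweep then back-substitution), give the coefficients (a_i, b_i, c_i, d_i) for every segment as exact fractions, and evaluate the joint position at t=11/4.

Δ: Δ0=7, Δ1=2, Δ2=-7/3, Δ3=3/2
row 1: diag=4, rhs=-30; c'=1/4, d'=-15/2
row 2: denom=8−1·1/4=31/4; d'=(-26−1·-15/2)/(31/4)=-74/31
row 3: denom=10−3·12/31=274/31; d'=(23−3·-74/31)/(274/31)=935/274
back: M3=935/274
back: M2=-74/31−12/31·935/274=-508/137
back: M1=-15/2−1/4·-508/137=-1801/274
M: M0=0, M1=-1801/274, M2=-508/137, M3=935/274, M4=0
seg 0: a=-4, c=M0/2=0, d=(M1−M0)/(6·1)=-1801/1644, b=Δ0−h0·(2M0+M1)/6=13309/1644
seg 1: a=3, c=M1/2=-1801/548, d=(M2−M1)/(6·1)=785/1644, b=Δ1−h1·(2M1+M2)/6=3953/822
seg 2: a=5, c=M2/2=-254/137, d=(M3−M2)/(6·3)=1951/4932, b=Δ2−h2·(2M2+M3)/6=-545/1644
seg 3: a=-2, c=M3/2=935/548, d=(M4−M3)/(6·2)=-935/3288, b=Δ3−h3·(2M3+M4)/6=-637/822
t_q=11/4 → seg 2, τ=3/4; S=5+-545/1644·τ+-254/137·τ²+1951/4932·τ³=135917/35072

  seg 0: a=-4 b=13309/1644 c=0 d=-1801/1644
  seg 1: a=3 b=3953/822 c=-1801/548 d=785/1644
  seg 2: a=5 b=-545/1644 c=-254/137 d=1951/4932
  seg 3: a=-2 b=-637/822 c=935/548 d=-935/3288
S(11/4) = 135917/35072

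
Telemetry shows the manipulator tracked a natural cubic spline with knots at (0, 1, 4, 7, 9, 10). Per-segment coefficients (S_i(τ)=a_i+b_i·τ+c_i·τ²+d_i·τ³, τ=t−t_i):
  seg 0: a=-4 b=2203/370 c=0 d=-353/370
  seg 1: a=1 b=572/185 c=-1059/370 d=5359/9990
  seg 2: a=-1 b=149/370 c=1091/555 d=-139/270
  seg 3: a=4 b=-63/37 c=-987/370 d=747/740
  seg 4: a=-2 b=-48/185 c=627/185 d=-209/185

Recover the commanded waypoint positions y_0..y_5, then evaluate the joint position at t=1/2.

y_0 = S_0(0) = a_0 = -4
y_1 = S_1(0) = a_1 = 1
y_2 = S_2(0) = a_2 = -1
y_3 = S_3(0) = a_3 = 4
y_4 = S_4(0) = a_4 = -2
y_5 = S_4(1) = 0
t_q=1/2 is in segment 0 (τ=1/2); S_0(τ)=-3381/2960

y_0=-4 y_1=1 y_2=-1 y_3=4 y_4=-2 y_5=0
S(1/2) = -3381/2960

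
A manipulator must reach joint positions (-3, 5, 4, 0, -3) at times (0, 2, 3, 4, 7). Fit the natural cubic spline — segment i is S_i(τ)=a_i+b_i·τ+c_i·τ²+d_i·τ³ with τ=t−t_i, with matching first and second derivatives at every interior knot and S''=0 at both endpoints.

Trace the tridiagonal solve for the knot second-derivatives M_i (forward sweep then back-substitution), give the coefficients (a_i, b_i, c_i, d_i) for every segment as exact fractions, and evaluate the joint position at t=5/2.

  seg 0: a=-3 b=484/89 c=0 d=-32/89
  seg 1: a=5 b=100/89 c=-192/89 d=3/89
  seg 2: a=4 b=-275/89 c=-183/89 d=102/89
  seg 3: a=0 b=-335/89 c=123/89 d=-41/267
S(5/2) = 3579/712

Δ: Δ0=4, Δ1=-1, Δ2=-4, Δ3=-1
row 1: diag=6, rhs=-30; c'=1/6, d'=-5
row 2: denom=4−1·1/6=23/6; d'=(-18−1·-5)/(23/6)=-78/23
row 3: denom=8−1·6/23=178/23; d'=(18−1·-78/23)/(178/23)=246/89
back: M3=246/89
back: M2=-78/23−6/23·246/89=-366/89
back: M1=-5−1/6·-366/89=-384/89
M: M0=0, M1=-384/89, M2=-366/89, M3=246/89, M4=0
seg 0: a=-3, c=M0/2=0, d=(M1−M0)/(6·2)=-32/89, b=Δ0−h0·(2M0+M1)/6=484/89
seg 1: a=5, c=M1/2=-192/89, d=(M2−M1)/(6·1)=3/89, b=Δ1−h1·(2M1+M2)/6=100/89
seg 2: a=4, c=M2/2=-183/89, d=(M3−M2)/(6·1)=102/89, b=Δ2−h2·(2M2+M3)/6=-275/89
seg 3: a=0, c=M3/2=123/89, d=(M4−M3)/(6·3)=-41/267, b=Δ3−h3·(2M3+M4)/6=-335/89
t_q=5/2 → seg 1, τ=1/2; S=5+100/89·τ+-192/89·τ²+3/89·τ³=3579/712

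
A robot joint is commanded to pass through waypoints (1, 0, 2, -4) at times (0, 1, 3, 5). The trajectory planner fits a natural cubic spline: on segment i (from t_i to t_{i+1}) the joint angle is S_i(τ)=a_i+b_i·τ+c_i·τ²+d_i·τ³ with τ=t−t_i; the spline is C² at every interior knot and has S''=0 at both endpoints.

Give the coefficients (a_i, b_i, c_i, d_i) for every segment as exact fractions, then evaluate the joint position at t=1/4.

  seg 0: a=1 b=-17/11 c=0 d=6/11
  seg 1: a=0 b=1/11 c=18/11 d=-13/22
  seg 2: a=2 b=-5/11 c=-21/11 d=7/22
S(1/4) = 219/352

Δ: Δ0=-1, Δ1=1, Δ2=-3
row 1: diag=6, rhs=12; c'=1/3, d'=2
row 2: denom=8−2·1/3=22/3; d'=(-24−2·2)/(22/3)=-42/11
back: M2=-42/11
back: M1=2−1/3·-42/11=36/11
M: M0=0, M1=36/11, M2=-42/11, M3=0
seg 0: a=1, c=M0/2=0, d=(M1−M0)/(6·1)=6/11, b=Δ0−h0·(2M0+M1)/6=-17/11
seg 1: a=0, c=M1/2=18/11, d=(M2−M1)/(6·2)=-13/22, b=Δ1−h1·(2M1+M2)/6=1/11
seg 2: a=2, c=M2/2=-21/11, d=(M3−M2)/(6·2)=7/22, b=Δ2−h2·(2M2+M3)/6=-5/11
t_q=1/4 → seg 0, τ=1/4; S=1+-17/11·τ+0·τ²+6/11·τ³=219/352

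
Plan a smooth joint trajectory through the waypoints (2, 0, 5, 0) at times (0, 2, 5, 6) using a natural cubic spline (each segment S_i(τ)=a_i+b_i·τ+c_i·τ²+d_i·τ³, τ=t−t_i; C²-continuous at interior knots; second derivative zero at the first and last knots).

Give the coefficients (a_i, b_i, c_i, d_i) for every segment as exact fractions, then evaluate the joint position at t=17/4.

Δ: Δ0=-1, Δ1=5/3, Δ2=-5
row 1: diag=10, rhs=16; c'=3/10, d'=8/5
row 2: denom=8−3·3/10=71/10; d'=(-40−3·8/5)/(71/10)=-448/71
back: M2=-448/71
back: M1=8/5−3/10·-448/71=248/71
M: M0=0, M1=248/71, M2=-448/71, M3=0
seg 0: a=2, c=M0/2=0, d=(M1−M0)/(6·2)=62/213, b=Δ0−h0·(2M0+M1)/6=-461/213
seg 1: a=0, c=M1/2=124/71, d=(M2−M1)/(6·3)=-116/213, b=Δ1−h1·(2M1+M2)/6=283/213
seg 2: a=5, c=M2/2=-224/71, d=(M3−M2)/(6·1)=224/213, b=Δ2−h2·(2M2+M3)/6=-617/213
t_q=17/4 → seg 1, τ=9/4; S=0+283/213·τ+124/71·τ²+-116/213·τ³=6393/1136

  seg 0: a=2 b=-461/213 c=0 d=62/213
  seg 1: a=0 b=283/213 c=124/71 d=-116/213
  seg 2: a=5 b=-617/213 c=-224/71 d=224/213
S(17/4) = 6393/1136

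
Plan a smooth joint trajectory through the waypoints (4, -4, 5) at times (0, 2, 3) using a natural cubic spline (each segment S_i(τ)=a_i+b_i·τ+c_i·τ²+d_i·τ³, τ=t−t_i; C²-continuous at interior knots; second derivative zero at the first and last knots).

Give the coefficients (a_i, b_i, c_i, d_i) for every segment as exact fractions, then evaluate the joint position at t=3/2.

  seg 0: a=4 b=-25/3 c=0 d=13/12
  seg 1: a=-4 b=14/3 c=13/2 d=-13/6
S(3/2) = -155/32

Δ: Δ0=-4, Δ1=9
row 1: diag=6, rhs=78; c'=1/6, d'=13
back: M1=13
M: M0=0, M1=13, M2=0
seg 0: a=4, c=M0/2=0, d=(M1−M0)/(6·2)=13/12, b=Δ0−h0·(2M0+M1)/6=-25/3
seg 1: a=-4, c=M1/2=13/2, d=(M2−M1)/(6·1)=-13/6, b=Δ1−h1·(2M1+M2)/6=14/3
t_q=3/2 → seg 0, τ=3/2; S=4+-25/3·τ+0·τ²+13/12·τ³=-155/32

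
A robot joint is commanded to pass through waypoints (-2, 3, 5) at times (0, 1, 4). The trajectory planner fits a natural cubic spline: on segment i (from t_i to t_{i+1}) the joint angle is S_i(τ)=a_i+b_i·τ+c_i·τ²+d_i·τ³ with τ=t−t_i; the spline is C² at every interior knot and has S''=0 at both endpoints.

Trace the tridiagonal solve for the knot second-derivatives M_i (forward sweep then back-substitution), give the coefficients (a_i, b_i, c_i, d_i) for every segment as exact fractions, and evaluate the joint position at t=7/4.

  seg 0: a=-2 b=133/24 c=0 d=-13/24
  seg 1: a=3 b=47/12 c=-13/8 d=13/72
S(7/4) = 2611/512

Δ: Δ0=5, Δ1=2/3
row 1: diag=8, rhs=-26; c'=3/8, d'=-13/4
back: M1=-13/4
M: M0=0, M1=-13/4, M2=0
seg 0: a=-2, c=M0/2=0, d=(M1−M0)/(6·1)=-13/24, b=Δ0−h0·(2M0+M1)/6=133/24
seg 1: a=3, c=M1/2=-13/8, d=(M2−M1)/(6·3)=13/72, b=Δ1−h1·(2M1+M2)/6=47/12
t_q=7/4 → seg 1, τ=3/4; S=3+47/12·τ+-13/8·τ²+13/72·τ³=2611/512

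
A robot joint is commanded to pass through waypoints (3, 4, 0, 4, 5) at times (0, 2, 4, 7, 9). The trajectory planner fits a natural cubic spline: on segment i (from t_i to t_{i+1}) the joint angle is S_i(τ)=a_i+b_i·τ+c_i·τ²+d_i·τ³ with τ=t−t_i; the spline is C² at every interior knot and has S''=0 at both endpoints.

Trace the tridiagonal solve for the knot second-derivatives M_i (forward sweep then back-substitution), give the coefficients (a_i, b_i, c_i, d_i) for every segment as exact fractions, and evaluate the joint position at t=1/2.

  seg 0: a=3 b=2827/2064 c=0 d=-1795/8256
  seg 1: a=4 b=-1279/1032 c=-1795/1376 d=3815/8256
  seg 2: a=0 b=-1883/2064 c=505/344 d=-165/688
  seg 3: a=4 b=733/516 c=-475/688 d=475/4128
S(1/2) = 80527/22016

Δ: Δ0=1/2, Δ1=-2, Δ2=4/3, Δ3=1/2
row 1: diag=8, rhs=-15; c'=1/4, d'=-15/8
row 2: denom=10−2·1/4=19/2; d'=(20−2·-15/8)/(19/2)=5/2
row 3: denom=10−3·6/19=172/19; d'=(-5−3·5/2)/(172/19)=-475/344
back: M3=-475/344
back: M2=5/2−6/19·-475/344=505/172
back: M1=-15/8−1/4·505/172=-1795/688
M: M0=0, M1=-1795/688, M2=505/172, M3=-475/344, M4=0
seg 0: a=3, c=M0/2=0, d=(M1−M0)/(6·2)=-1795/8256, b=Δ0−h0·(2M0+M1)/6=2827/2064
seg 1: a=4, c=M1/2=-1795/1376, d=(M2−M1)/(6·2)=3815/8256, b=Δ1−h1·(2M1+M2)/6=-1279/1032
seg 2: a=0, c=M2/2=505/344, d=(M3−M2)/(6·3)=-165/688, b=Δ2−h2·(2M2+M3)/6=-1883/2064
seg 3: a=4, c=M3/2=-475/688, d=(M4−M3)/(6·2)=475/4128, b=Δ3−h3·(2M3+M4)/6=733/516
t_q=1/2 → seg 0, τ=1/2; S=3+2827/2064·τ+0·τ²+-1795/8256·τ³=80527/22016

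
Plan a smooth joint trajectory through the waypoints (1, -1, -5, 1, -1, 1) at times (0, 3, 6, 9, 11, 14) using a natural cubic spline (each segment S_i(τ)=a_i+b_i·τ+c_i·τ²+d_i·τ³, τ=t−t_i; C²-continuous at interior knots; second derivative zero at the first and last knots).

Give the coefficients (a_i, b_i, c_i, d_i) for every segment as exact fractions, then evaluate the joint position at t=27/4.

Δ: Δ0=-2/3, Δ1=-4/3, Δ2=2, Δ3=-1, Δ4=2/3
row 1: diag=12, rhs=-4; c'=1/4, d'=-1/3
row 2: denom=12−3·1/4=45/4; d'=(20−3·-1/3)/(45/4)=28/15
row 3: denom=10−3·4/15=46/5; d'=(-18−3·28/15)/(46/5)=-59/23
row 4: denom=10−2·5/23=220/23; d'=(10−2·-59/23)/(220/23)=87/55
back: M4=87/55
back: M3=-59/23−5/23·87/55=-32/11
back: M2=28/15−4/15·-32/11=436/165
back: M1=-1/3−1/4·436/165=-164/165
M: M0=0, M1=-164/165, M2=436/165, M3=-32/11, M4=87/55, M5=0
seg 0: a=1, c=M0/2=0, d=(M1−M0)/(6·3)=-82/1485, b=Δ0−h0·(2M0+M1)/6=-28/165
seg 1: a=-1, c=M1/2=-82/165, d=(M2−M1)/(6·3)=20/99, b=Δ1−h1·(2M1+M2)/6=-274/165
seg 2: a=-5, c=M2/2=218/165, d=(M3−M2)/(6·3)=-458/1485, b=Δ2−h2·(2M2+M3)/6=134/165
seg 3: a=1, c=M3/2=-16/11, d=(M4−M3)/(6·2)=247/660, b=Δ3−h3·(2M3+M4)/6=68/165
seg 4: a=-1, c=M4/2=87/110, d=(M5−M4)/(6·3)=-29/330, b=Δ4−h4·(2M4+M5)/6=-151/165
t_q=27/4 → seg 2, τ=3/4; S=-5+134/165·τ+218/165·τ²+-458/1485·τ³=-6649/1760

  seg 0: a=1 b=-28/165 c=0 d=-82/1485
  seg 1: a=-1 b=-274/165 c=-82/165 d=20/99
  seg 2: a=-5 b=134/165 c=218/165 d=-458/1485
  seg 3: a=1 b=68/165 c=-16/11 d=247/660
  seg 4: a=-1 b=-151/165 c=87/110 d=-29/330
S(27/4) = -6649/1760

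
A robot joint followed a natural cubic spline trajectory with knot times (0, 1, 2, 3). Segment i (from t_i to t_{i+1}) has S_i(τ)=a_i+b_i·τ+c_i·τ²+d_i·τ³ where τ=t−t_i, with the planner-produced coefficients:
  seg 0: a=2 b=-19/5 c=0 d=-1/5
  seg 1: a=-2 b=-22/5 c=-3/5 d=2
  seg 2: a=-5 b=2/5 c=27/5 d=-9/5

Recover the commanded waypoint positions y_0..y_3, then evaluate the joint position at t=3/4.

y_0=2 y_1=-2 y_2=-5 y_3=-1
S(3/4) = -299/320

y_0 = S_0(0) = a_0 = 2
y_1 = S_1(0) = a_1 = -2
y_2 = S_2(0) = a_2 = -5
y_3 = S_2(1) = -1
t_q=3/4 is in segment 0 (τ=3/4); S_0(τ)=-299/320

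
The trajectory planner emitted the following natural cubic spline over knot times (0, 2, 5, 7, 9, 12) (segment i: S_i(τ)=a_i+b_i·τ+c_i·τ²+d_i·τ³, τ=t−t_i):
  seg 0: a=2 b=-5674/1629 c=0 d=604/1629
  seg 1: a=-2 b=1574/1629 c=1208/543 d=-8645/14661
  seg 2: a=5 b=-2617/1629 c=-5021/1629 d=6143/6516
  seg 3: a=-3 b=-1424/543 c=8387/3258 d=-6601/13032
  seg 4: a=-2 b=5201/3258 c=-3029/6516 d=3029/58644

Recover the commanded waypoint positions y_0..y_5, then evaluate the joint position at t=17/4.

y_0=2 y_1=-2 y_2=5 y_3=-3 y_4=-2 y_5=0
S(17/4) = 54675/11584

y_0 = S_0(0) = a_0 = 2
y_1 = S_1(0) = a_1 = -2
y_2 = S_2(0) = a_2 = 5
y_3 = S_3(0) = a_3 = -3
y_4 = S_4(0) = a_4 = -2
y_5 = S_4(3) = 0
t_q=17/4 is in segment 1 (τ=9/4); S_1(τ)=54675/11584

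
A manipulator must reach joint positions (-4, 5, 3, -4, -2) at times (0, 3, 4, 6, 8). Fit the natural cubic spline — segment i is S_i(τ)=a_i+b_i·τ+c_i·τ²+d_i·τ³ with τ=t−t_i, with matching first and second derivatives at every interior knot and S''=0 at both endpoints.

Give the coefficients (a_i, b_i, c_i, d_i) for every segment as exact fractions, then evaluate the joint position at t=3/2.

  seg 0: a=-4 b=1629/344 c=0 d=-199/1032
  seg 1: a=5 b=-81/172 c=-597/344 d=71/344
  seg 2: a=3 b=-1143/344 c=-48/43 d=707/1376
  seg 3: a=-4 b=-279/172 c=1353/688 d=-451/1376
S(3/2) = 6749/2752

Δ: Δ0=3, Δ1=-2, Δ2=-7/2, Δ3=1
row 1: diag=8, rhs=-30; c'=1/8, d'=-15/4
row 2: denom=6−1·1/8=47/8; d'=(-9−1·-15/4)/(47/8)=-42/47
row 3: denom=8−2·16/47=344/47; d'=(27−2·-42/47)/(344/47)=1353/344
back: M3=1353/344
back: M2=-42/47−16/47·1353/344=-96/43
back: M1=-15/4−1/8·-96/43=-597/172
M: M0=0, M1=-597/172, M2=-96/43, M3=1353/344, M4=0
seg 0: a=-4, c=M0/2=0, d=(M1−M0)/(6·3)=-199/1032, b=Δ0−h0·(2M0+M1)/6=1629/344
seg 1: a=5, c=M1/2=-597/344, d=(M2−M1)/(6·1)=71/344, b=Δ1−h1·(2M1+M2)/6=-81/172
seg 2: a=3, c=M2/2=-48/43, d=(M3−M2)/(6·2)=707/1376, b=Δ2−h2·(2M2+M3)/6=-1143/344
seg 3: a=-4, c=M3/2=1353/688, d=(M4−M3)/(6·2)=-451/1376, b=Δ3−h3·(2M3+M4)/6=-279/172
t_q=3/2 → seg 0, τ=3/2; S=-4+1629/344·τ+0·τ²+-199/1032·τ³=6749/2752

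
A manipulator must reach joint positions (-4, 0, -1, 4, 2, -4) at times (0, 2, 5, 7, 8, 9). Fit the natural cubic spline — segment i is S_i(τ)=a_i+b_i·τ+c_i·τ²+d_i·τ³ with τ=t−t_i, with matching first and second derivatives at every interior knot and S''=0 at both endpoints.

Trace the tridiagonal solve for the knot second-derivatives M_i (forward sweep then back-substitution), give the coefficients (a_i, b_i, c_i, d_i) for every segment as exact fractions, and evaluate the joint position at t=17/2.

  seg 0: a=-4 b=16271/5799 c=0 d=-4673/23196
  seg 1: a=0 b=2252/5799 c=-4673/3866 d=3743/11598
  seg 2: a=-1 b=21451/11598 c=3278/1933 d=-3974/5799
  seg 3: a=4 b=4747/11598 c=-4670/1933 d=77/11598
  seg 4: a=2 b=-25531/5799 c=-9263/3866 d=9263/11598
S(17/2) = -21665/30928

Δ: Δ0=2, Δ1=-1/3, Δ2=5/2, Δ3=-2, Δ4=-6
row 1: diag=10, rhs=-14; c'=3/10, d'=-7/5
row 2: denom=10−3·3/10=91/10; d'=(17−3·-7/5)/(91/10)=212/91
row 3: denom=6−2·20/91=506/91; d'=(-27−2·212/91)/(506/91)=-2881/506
row 4: denom=4−1·91/506=1933/506; d'=(-24−1·-2881/506)/(1933/506)=-9263/1933
back: M4=-9263/1933
back: M3=-2881/506−91/506·-9263/1933=-9340/1933
back: M2=212/91−20/91·-9340/1933=6556/1933
back: M1=-7/5−3/10·6556/1933=-4673/1933
M: M0=0, M1=-4673/1933, M2=6556/1933, M3=-9340/1933, M4=-9263/1933, M5=0
seg 0: a=-4, c=M0/2=0, d=(M1−M0)/(6·2)=-4673/23196, b=Δ0−h0·(2M0+M1)/6=16271/5799
seg 1: a=0, c=M1/2=-4673/3866, d=(M2−M1)/(6·3)=3743/11598, b=Δ1−h1·(2M1+M2)/6=2252/5799
seg 2: a=-1, c=M2/2=3278/1933, d=(M3−M2)/(6·2)=-3974/5799, b=Δ2−h2·(2M2+M3)/6=21451/11598
seg 3: a=4, c=M3/2=-4670/1933, d=(M4−M3)/(6·1)=77/11598, b=Δ3−h3·(2M3+M4)/6=4747/11598
seg 4: a=2, c=M4/2=-9263/3866, d=(M5−M4)/(6·1)=9263/11598, b=Δ4−h4·(2M4+M5)/6=-25531/5799
t_q=17/2 → seg 4, τ=1/2; S=2+-25531/5799·τ+-9263/3866·τ²+9263/11598·τ³=-21665/30928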